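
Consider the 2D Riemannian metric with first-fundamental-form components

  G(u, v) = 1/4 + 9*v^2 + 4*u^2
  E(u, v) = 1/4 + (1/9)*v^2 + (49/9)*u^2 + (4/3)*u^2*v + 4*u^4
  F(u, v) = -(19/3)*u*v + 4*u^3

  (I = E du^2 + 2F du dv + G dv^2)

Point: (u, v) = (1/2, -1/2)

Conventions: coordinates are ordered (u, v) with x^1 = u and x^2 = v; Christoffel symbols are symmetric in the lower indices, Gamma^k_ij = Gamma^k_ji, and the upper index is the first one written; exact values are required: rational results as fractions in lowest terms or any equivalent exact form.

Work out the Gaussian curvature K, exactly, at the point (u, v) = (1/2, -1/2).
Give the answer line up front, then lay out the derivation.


Answer: K = -7424/59049

E = 31/18, F = 25/12, G = 7/2, EG - F^2 = 27/16 at the point
E_u = 61/9, E_v = 2/9, F_u = 37/6, F_v = -19/6, G_u = 4, G_v = -9
E_vv = 2/9, F_uv = -19/3, G_uu = 8
Compute both Brioschi determinants and normalise by (EG - F^2)^2.
M1 = [[-E_vv/2 + F_uv - G_uu/2, E_u/2, F_u - E_v/2], [F_v - G_u/2, E, F], [G_v/2, F, G]] = [[-94/9, 61/18, 109/18], [-31/6, 31/18, 25/12], [-9/2, 25/12, 7/2]]; det M1 = -1031/162
M2 = [[0, E_v/2, G_u/2], [E_v/2, E, F], [G_u/2, F, G]] = [[0, 1/9, 2], [1/9, 31/18, 25/12], [2, 25/12, 7/2]]; det M2 = -973/162
det M1 - det M2 = -29/81; K = -29/81 / (27/16)^2 = -7424/59049


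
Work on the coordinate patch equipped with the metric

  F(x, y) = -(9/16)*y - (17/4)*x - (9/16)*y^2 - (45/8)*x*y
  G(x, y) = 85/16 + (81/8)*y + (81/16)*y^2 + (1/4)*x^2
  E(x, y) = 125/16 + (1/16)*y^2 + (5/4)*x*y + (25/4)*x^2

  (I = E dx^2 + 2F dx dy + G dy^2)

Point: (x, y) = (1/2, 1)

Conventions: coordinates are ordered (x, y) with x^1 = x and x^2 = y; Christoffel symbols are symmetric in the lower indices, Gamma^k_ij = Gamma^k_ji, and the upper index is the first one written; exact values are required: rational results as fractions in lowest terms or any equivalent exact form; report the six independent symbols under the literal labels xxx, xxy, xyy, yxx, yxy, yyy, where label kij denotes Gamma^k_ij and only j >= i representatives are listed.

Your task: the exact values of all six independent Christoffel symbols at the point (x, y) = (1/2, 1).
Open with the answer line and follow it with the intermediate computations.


Answer: Gamma_xxx = 479/5445, Gamma_xxy = 271/5445, Gamma_xyy = -1079/5445, Gamma_yxx = -2573/5445, Gamma_yxy = 113/5445, Gamma_yyy = 2363/5445

E = 161/16, F = -97/16, G = 329/16 at the point
E_x = 15/2, E_y = 3/4, F_x = -79/8, F_y = -9/2, G_x = 1/4, G_y = 81/4
EG - F^2 = 5445/32;  g^inv = (32/5445) * [[329/16, 97/16], [97/16, 161/16]]
first-kind symbols [ij,l] = (1/2)(d_i g_jl + d_j g_il - d_l g_ij): [xx,x] = E_x/2 = 15/4, [xx,y] = F_x - E_y/2 = -41/4, [xy,x] = E_y/2 = 3/8, [xy,y] = G_x/2 = 1/8, [yy,x] = F_y - G_x/2 = -37/8, [yy,y] = G_y/2 = 81/8
Gamma^x_ij = (G*[ij,x] - F*[ij,y])/(EG - F^2), Gamma^y_ij = (E*[ij,y] - F*[ij,x])/(EG - F^2)


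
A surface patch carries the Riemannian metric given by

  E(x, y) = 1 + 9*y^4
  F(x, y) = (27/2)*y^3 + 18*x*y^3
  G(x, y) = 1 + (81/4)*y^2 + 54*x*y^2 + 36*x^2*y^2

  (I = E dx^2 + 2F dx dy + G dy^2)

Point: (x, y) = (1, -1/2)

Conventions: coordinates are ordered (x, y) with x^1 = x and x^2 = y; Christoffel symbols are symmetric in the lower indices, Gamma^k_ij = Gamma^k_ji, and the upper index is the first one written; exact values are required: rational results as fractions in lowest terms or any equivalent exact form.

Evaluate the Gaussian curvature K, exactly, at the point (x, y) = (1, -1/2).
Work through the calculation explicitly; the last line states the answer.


E = 25/16, F = -63/16, G = 457/16, EG - F^2 = 233/8 at the point
E_x = 0, E_y = -9/2, F_x = -9/4, F_y = 189/8, G_x = 63/2, G_y = -441/4
E_yy = 27, F_xy = 27/2, G_xx = 18
The intrinsic route: Brioschi's K = (det M1 - det M2)/(EG - F^2)^2.
M1 = [[-E_yy/2 + F_xy - G_xx/2, E_x/2, F_x - E_y/2], [F_y - G_x/2, E, F], [G_y/2, F, G]] = [[-9, 0, 0], [63/8, 25/16, -63/16], [-441/8, -63/16, 457/16]]; det M1 = -2097/8
M2 = [[0, E_y/2, G_x/2], [E_y/2, E, F], [G_x/2, F, G]] = [[0, -9/4, 63/4], [-9/4, 25/16, -63/16], [63/4, -63/16, 457/16]]; det M2 = -2025/8
det M1 - det M2 = -9; K = -9 / (233/8)^2 = -576/54289

Answer: K = -576/54289


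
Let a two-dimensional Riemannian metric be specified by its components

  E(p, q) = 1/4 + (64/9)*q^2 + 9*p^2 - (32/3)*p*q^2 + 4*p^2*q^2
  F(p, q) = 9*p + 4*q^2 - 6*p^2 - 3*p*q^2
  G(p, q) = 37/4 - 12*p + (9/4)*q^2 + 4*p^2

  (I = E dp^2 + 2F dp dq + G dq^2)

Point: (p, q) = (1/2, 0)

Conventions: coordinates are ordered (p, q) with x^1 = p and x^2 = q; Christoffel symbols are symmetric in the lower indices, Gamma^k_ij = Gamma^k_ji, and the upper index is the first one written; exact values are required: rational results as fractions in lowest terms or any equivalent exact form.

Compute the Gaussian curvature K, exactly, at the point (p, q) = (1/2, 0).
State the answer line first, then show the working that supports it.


Answer: K = -6632/1521

E = 5/2, F = 3, G = 17/4, EG - F^2 = 13/8 at the point
E_p = 9, E_q = 0, F_p = 3, F_q = 0, G_p = -8, G_q = 0
E_qq = 50/9, F_pq = 0, G_pp = 8
Evaluate Brioschi's two determinant matrices M1, M2 and divide by (EG - F^2)^2.
M1 = [[-E_qq/2 + F_pq - G_pp/2, E_p/2, F_p - E_q/2], [F_q - G_p/2, E, F], [G_q/2, F, G]] = [[-61/9, 9/2, 3], [4, 5/2, 3], [0, 3, 17/4]]; det M1 = -3709/72
M2 = [[0, E_q/2, G_p/2], [E_q/2, E, F], [G_p/2, F, G]] = [[0, 0, -4], [0, 5/2, 3], [-4, 3, 17/4]]; det M2 = -40
det M1 - det M2 = -829/72; K = -829/72 / (13/8)^2 = -6632/1521


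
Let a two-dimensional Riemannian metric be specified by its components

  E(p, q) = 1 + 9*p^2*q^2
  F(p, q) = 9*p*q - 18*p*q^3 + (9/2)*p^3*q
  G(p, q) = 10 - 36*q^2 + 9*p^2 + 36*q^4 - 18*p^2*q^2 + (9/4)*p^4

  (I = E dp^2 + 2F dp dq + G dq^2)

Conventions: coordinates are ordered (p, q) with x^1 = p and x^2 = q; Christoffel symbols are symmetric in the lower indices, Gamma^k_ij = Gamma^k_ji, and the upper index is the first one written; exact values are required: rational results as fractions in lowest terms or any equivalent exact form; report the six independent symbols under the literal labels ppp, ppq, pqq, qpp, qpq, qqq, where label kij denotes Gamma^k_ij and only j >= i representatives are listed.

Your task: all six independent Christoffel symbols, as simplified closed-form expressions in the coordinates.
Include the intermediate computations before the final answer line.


E = 1 + 9*p^2*q^2; F = 9*p*q - 18*p*q^3 + (9/2)*p^3*q; G = 10 - 36*q^2 + 9*p^2 + 36*q^4 - 18*p^2*q^2 + (9/4)*p^4
Gamma^k_ij = (1/2) g^{kl} (d_i g_jl + d_j g_il - d_l g_ij), with g^inv = (1/(EG-F^2)) [[G, -F], [-F, E]]
first partials: E_p = 18*p*q^2, E_q = 18*p^2*q, F_p = 9*q - 18*q^3 + (27/2)*p^2*q, F_q = 9*p - 54*p*q^2 + (9/2)*p^3, G_p = 18*p - 36*p*q^2 + 9*p^3, G_q = -72*q + 144*q^3 - 36*p^2*q
D = EG - F^2 = 10 - 36*q^2 + 9*p^2 + 36*q^4 - 9*p^2*q^2 + (9/4)*p^4
expanded: Gamma^p_pp = (G E_p - 2F F_p + F E_q)/(2D), Gamma^p_pq = (G E_q - F G_p)/(2D), Gamma^p_qq = (2G F_q - G G_p - F G_q)/(2D), Gamma^q_pp = (2E F_p - E E_q - F E_p)/(2D), Gamma^q_pq = (E G_p - F E_q)/(2D), Gamma^q_qq = (E G_q - 2F F_q + F G_p)/(2D); substitute and cancel common factors

Answer: Gamma_ppp = 36*p*q^2/(9*p^4 - 36*p^2*q^2 + 36*p^2 + 144*q^4 - 144*q^2 + 40), Gamma_ppq = 36*p^2*q/(9*p^4 - 36*p^2*q^2 + 36*p^2 + 144*q^4 - 144*q^2 + 40), Gamma_pqq = -144*p*q^2/(9*p^4 - 36*p^2*q^2 + 36*p^2 + 144*q^4 - 144*q^2 + 40), Gamma_qpp = (18*p^2*q - 72*q^3 + 36*q)/(9*p^4 - 36*p^2*q^2 + 36*p^2 + 144*q^4 - 144*q^2 + 40), Gamma_qpq = (18*p^3 - 72*p*q^2 + 36*p)/(9*p^4 - 36*p^2*q^2 + 36*p^2 + 144*q^4 - 144*q^2 + 40), Gamma_qqq = (-72*p^2*q + 288*q^3 - 144*q)/(9*p^4 - 36*p^2*q^2 + 36*p^2 + 144*q^4 - 144*q^2 + 40)


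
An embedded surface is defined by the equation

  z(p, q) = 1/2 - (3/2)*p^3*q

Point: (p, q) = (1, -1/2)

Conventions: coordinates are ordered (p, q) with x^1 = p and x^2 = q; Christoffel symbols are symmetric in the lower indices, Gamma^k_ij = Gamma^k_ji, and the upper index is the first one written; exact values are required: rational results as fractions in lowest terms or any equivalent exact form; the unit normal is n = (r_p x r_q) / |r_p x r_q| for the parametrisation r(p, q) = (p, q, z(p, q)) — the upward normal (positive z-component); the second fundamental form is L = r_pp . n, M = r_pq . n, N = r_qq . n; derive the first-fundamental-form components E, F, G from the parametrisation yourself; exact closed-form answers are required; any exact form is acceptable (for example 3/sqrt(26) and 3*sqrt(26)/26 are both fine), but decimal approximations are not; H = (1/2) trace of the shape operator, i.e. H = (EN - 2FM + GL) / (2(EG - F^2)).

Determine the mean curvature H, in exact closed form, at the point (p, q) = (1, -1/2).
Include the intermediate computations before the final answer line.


z_p = 9/4, z_q = -3/2, z_pp = 9/2, z_pq = -9/2, z_qq = 0
E = 97/16, F = -27/8, G = 13/4; answer radicand W^2 = 133/16
unnormalised second-form numerators: l = 9/2, m = -9/2, n = 0; L = l/sqrt(133/16), and similarly M = m/sqrt(W^2), N = n/sqrt(W^2)
H = (E*n - 2*F*m + G*l) / (2*(EG - F^2)*sqrt(W^2)); E*n - 2*F*m + G*l = -63/4, EG - F^2 = 133/16, so H = (-18/19)/sqrt(133/16)

Answer: H = -72*sqrt(133)/2527


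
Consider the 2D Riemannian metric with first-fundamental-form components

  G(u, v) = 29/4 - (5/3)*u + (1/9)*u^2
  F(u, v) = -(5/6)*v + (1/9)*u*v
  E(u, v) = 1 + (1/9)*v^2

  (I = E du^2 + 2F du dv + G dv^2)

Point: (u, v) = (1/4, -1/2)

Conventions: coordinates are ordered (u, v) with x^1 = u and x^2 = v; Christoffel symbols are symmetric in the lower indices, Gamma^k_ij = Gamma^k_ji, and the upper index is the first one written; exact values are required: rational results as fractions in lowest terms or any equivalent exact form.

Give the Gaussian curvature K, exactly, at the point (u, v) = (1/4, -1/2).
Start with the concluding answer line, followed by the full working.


Answer: K = -2304/978121

E = 37/36, F = 29/72, G = 985/144, EG - F^2 = 989/144 at the point
E_u = 0, E_v = -1/9, F_u = -1/18, F_v = -29/36, G_u = -29/18, G_v = 0
E_vv = 2/9, F_uv = 1/9, G_uu = 2/9
Compute both Brioschi determinants and normalise by (EG - F^2)^2.
M1 = [[-E_vv/2 + F_uv - G_uu/2, E_u/2, F_u - E_v/2], [F_v - G_u/2, E, F], [G_v/2, F, G]] = [[-1/9, 0, 0], [0, 37/36, 29/72], [0, 29/72, 985/144]]; det M1 = -989/1296
M2 = [[0, E_v/2, G_u/2], [E_v/2, E, F], [G_u/2, F, G]] = [[0, -1/18, -29/36], [-1/18, 37/36, 29/72], [-29/36, 29/72, 985/144]]; det M2 = -845/1296
det M1 - det M2 = -1/9; K = -1/9 / (989/144)^2 = -2304/978121


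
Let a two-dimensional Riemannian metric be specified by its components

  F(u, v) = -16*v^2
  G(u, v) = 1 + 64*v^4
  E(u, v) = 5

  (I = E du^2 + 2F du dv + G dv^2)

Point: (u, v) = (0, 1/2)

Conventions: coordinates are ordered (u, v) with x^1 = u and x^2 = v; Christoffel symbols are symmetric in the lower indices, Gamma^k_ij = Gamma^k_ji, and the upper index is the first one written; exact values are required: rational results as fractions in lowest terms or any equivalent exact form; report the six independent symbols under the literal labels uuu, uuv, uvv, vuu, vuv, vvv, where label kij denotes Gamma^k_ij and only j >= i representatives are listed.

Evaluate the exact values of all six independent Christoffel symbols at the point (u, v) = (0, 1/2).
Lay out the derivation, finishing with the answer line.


E = 5, F = -4, G = 5 at the point
E_u = 0, E_v = 0, F_u = 0, F_v = -16, G_u = 0, G_v = 32
EG - F^2 = 9;  g^inv = (1/9) * [[5, 4], [4, 5]]
first-kind symbols [ij,l] = (1/2)(d_i g_jl + d_j g_il - d_l g_ij): [uu,u] = E_u/2 = 0, [uu,v] = F_u - E_v/2 = 0, [uv,u] = E_v/2 = 0, [uv,v] = G_u/2 = 0, [vv,u] = F_v - G_u/2 = -16, [vv,v] = G_v/2 = 16
Gamma^u_ij = (G*[ij,u] - F*[ij,v])/(EG - F^2), Gamma^v_ij = (E*[ij,v] - F*[ij,u])/(EG - F^2)

Answer: Gamma_uuu = 0, Gamma_uuv = 0, Gamma_uvv = -16/9, Gamma_vuu = 0, Gamma_vuv = 0, Gamma_vvv = 16/9


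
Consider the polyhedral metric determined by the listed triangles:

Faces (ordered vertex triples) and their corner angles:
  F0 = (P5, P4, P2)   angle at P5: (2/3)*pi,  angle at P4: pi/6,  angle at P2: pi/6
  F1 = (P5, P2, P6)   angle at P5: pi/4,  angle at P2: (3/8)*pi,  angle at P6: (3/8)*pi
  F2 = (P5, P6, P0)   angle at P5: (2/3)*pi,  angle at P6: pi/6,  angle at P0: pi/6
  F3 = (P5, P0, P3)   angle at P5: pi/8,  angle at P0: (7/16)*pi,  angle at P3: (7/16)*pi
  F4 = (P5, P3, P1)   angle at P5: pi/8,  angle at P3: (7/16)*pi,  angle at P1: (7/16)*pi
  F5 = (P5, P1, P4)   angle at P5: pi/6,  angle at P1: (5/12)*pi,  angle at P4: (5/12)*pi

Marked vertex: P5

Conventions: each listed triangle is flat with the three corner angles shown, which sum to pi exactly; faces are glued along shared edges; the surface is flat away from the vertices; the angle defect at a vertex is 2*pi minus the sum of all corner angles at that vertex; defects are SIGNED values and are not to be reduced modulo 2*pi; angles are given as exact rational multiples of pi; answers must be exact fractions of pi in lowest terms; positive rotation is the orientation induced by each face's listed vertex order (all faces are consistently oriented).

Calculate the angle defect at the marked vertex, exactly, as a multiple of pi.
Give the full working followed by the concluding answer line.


Sum of corner angles at P5: 2*pi
defect = 2*pi - 2*pi

Answer: defect(P5) = 0


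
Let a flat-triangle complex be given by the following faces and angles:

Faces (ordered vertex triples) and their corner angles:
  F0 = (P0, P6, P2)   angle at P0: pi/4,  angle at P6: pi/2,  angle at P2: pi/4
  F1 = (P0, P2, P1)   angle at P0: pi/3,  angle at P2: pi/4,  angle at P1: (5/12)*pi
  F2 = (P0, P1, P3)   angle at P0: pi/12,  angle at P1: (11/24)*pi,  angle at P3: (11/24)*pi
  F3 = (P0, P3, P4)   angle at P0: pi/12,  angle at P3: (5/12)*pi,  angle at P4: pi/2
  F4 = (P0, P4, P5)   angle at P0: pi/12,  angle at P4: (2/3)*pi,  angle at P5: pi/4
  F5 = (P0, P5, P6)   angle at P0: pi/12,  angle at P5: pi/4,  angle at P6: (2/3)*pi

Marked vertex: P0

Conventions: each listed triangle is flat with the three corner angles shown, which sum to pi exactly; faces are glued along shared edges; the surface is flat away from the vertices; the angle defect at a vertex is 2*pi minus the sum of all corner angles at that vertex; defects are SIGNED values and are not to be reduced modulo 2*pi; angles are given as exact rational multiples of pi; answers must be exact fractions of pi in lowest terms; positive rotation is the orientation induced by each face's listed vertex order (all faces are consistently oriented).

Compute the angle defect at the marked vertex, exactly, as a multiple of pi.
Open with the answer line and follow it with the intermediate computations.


Answer: defect(P0) = (13/12)*pi

Sum of corner angles at P0: (11/12)*pi
defect = 2*pi - (11/12)*pi


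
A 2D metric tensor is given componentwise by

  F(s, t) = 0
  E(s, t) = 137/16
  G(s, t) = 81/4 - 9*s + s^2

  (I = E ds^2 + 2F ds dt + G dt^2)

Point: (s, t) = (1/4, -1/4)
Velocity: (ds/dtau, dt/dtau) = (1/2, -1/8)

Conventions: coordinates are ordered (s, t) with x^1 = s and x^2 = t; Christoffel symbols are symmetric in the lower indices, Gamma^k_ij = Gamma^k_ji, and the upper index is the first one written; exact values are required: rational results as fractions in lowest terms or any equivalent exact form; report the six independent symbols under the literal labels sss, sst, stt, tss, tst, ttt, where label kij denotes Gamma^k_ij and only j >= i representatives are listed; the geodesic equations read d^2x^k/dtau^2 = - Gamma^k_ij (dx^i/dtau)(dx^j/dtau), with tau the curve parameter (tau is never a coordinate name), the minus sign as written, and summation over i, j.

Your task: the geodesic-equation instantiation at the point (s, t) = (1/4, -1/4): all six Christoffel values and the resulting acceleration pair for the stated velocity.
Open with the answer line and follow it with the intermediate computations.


Answer: Gamma_sss = 0, Gamma_sst = 0, Gamma_stt = 68/137, Gamma_tss = 0, Gamma_tst = -4/17, Gamma_ttt = 0; accelerations (d^2s/dtau^2, d^2t/dtau^2) = (-17/2192, -1/34)

E = 137/16, F = 0, G = 289/16 at the point
E_s = 0, E_t = 0, F_s = 0, F_t = 0, G_s = -17/2, G_t = 0
EG - F^2 = 39593/256;  g^inv = (256/39593) * [[289/16, 0], [0, 137/16]]
first-kind symbols [ij,l] = (1/2)(d_i g_jl + d_j g_il - d_l g_ij): [ss,s] = E_s/2 = 0, [ss,t] = F_s - E_t/2 = 0, [st,s] = E_t/2 = 0, [st,t] = G_s/2 = -17/4, [tt,s] = F_t - G_s/2 = 17/4, [tt,t] = G_t/2 = 0
Gamma^s_ij = (G*[ij,s] - F*[ij,t])/(EG - F^2), Gamma^t_ij = (E*[ij,t] - F*[ij,s])/(EG - F^2)
Gamma_sss = 0, Gamma_sst = 0, Gamma_stt = 68/137, Gamma_tss = 0, Gamma_tst = -4/17, Gamma_ttt = 0
d^2s/dtau^2 = -(Gamma_sss*(1/2)^2 + 2*Gamma_sst*(1/2)*(-1/8) + Gamma_stt*(-1/8)^2) = -17/2192
d^2t/dtau^2 = -(Gamma_tss*(1/2)^2 + 2*Gamma_tst*(1/2)*(-1/8) + Gamma_ttt*(-1/8)^2) = -1/34


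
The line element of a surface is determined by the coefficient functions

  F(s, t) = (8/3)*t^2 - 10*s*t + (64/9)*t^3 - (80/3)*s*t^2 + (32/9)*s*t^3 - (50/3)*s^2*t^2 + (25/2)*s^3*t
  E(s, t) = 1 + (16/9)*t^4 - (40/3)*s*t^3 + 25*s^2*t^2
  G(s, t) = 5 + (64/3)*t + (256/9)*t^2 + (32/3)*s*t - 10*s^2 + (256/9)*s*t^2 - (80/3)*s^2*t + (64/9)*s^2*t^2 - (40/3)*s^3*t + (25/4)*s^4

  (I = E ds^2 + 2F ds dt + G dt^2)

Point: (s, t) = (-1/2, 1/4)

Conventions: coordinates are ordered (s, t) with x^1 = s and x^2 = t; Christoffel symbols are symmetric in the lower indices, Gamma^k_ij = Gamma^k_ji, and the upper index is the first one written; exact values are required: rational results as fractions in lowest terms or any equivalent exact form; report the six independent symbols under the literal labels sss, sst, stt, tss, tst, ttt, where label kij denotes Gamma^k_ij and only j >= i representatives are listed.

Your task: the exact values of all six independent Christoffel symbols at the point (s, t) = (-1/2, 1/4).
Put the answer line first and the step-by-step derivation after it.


Answer: Gamma_sss = -15/121, Gamma_sst = 38/121, Gamma_stt = 48/121, Gamma_tss = -855/2057, Gamma_tst = 2166/2057, Gamma_ttt = 2736/2057

E = 865/576, F = 323/192, G = 425/64 at the point
E_s = -85/48, E_t = 323/72, F_s = -209/288, F_t = 497/48, G_s = 361/24, G_t = 19
EG - F^2 = 2057/288;  g^inv = (288/2057) * [[425/64, -323/192], [-323/192, 865/576]]
first-kind symbols [ij,l] = (1/2)(d_i g_jl + d_j g_il - d_l g_ij): [ss,s] = E_s/2 = -85/96, [ss,t] = F_s - E_t/2 = -95/32, [st,s] = E_t/2 = 323/144, [st,t] = G_s/2 = 361/48, [tt,s] = F_t - G_s/2 = 17/6, [tt,t] = G_t/2 = 19/2
Gamma^s_ij = (G*[ij,s] - F*[ij,t])/(EG - F^2), Gamma^t_ij = (E*[ij,t] - F*[ij,s])/(EG - F^2)


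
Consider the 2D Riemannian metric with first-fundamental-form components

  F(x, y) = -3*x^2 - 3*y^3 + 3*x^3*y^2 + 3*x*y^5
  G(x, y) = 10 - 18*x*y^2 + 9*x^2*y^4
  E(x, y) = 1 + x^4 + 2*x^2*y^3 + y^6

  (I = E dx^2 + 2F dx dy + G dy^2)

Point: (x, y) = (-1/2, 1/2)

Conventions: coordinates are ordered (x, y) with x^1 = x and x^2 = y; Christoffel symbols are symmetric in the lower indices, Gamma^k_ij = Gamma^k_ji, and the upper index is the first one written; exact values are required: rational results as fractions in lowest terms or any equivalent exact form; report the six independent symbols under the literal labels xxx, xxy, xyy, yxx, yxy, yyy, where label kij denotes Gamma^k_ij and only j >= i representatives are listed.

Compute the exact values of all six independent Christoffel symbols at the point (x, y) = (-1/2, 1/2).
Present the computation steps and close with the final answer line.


E = 73/64, F = -81/64, G = 793/64 at the point
E_x = -3/4, E_y = 9/16, F_x = 117/32, F_y = -99/32, G_x = -81/16, G_y = 81/8
EG - F^2 = 401/32;  g^inv = (32/401) * [[793/64, 81/64], [81/64, 73/64]]
first-kind symbols [ij,l] = (1/2)(d_i g_jl + d_j g_il - d_l g_ij): [xx,x] = E_x/2 = -3/8, [xx,y] = F_x - E_y/2 = 27/8, [xy,x] = E_y/2 = 9/32, [xy,y] = G_x/2 = -81/32, [yy,x] = F_y - G_x/2 = -9/16, [yy,y] = G_y/2 = 81/16
Gamma^x_ij = (G*[ij,x] - F*[ij,y])/(EG - F^2), Gamma^y_ij = (E*[ij,y] - F*[ij,x])/(EG - F^2)

Answer: Gamma_xxx = -12/401, Gamma_xxy = 9/401, Gamma_xyy = -18/401, Gamma_yxx = 108/401, Gamma_yxy = -81/401, Gamma_yyy = 162/401


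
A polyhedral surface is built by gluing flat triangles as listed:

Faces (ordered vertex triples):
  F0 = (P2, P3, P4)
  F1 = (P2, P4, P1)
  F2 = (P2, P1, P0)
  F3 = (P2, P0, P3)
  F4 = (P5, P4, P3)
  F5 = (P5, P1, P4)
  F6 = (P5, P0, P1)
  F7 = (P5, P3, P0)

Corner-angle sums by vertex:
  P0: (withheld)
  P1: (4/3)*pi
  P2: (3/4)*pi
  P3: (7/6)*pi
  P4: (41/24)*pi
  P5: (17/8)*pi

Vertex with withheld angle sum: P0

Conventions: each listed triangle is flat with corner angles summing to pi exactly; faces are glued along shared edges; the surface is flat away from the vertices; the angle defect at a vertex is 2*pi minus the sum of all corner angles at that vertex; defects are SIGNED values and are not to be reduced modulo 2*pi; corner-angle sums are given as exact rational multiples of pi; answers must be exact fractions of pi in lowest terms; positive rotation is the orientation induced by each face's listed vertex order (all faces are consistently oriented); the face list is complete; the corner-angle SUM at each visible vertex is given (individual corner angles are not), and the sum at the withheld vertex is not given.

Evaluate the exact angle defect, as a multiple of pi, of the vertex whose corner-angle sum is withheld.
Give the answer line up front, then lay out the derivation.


Answer: defect(P0) = (13/12)*pi

V = 6, E = 12, F = 8; chi = V - E + F = 2
Gauss-Bonnet: total defect = 2*pi*chi = 4*pi; visible defects sum to (35/12)*pi


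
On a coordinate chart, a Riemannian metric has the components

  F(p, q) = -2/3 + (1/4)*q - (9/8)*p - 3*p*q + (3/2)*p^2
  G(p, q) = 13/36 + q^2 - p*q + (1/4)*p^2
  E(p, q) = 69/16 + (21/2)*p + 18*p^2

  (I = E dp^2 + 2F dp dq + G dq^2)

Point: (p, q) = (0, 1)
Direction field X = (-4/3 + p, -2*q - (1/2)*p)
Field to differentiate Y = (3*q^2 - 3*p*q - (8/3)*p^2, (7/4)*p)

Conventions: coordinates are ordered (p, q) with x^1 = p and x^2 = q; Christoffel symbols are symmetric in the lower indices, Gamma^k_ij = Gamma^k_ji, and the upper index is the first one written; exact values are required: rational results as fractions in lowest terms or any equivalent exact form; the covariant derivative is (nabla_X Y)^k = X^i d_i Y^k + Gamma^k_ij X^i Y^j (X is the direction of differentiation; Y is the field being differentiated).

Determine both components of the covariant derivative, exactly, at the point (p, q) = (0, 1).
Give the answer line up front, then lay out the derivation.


Answer: (nabla_X Y)^p = -38032/3281, (nabla_X Y)^q = 107227/9843

E = 69/16, F = -5/12, G = 49/36 at the point
E_p = 21/2, E_q = 0, F_p = -33/8, F_q = 1/4, G_p = -1, G_q = 2
EG - F^2 = 3281/576;  g^inv = (576/3281) * [[49/36, 5/12], [5/12, 69/16]]
first-kind symbols [ij,l] = (1/2)(d_i g_jl + d_j g_il - d_l g_ij): [pp,p] = E_p/2 = 21/4, [pp,q] = F_p - E_q/2 = -33/8, [pq,p] = E_q/2 = 0, [pq,q] = G_p/2 = -1/2, [qq,p] = F_q - G_p/2 = 3/4, [qq,q] = G_q/2 = 1
Gamma^p_ij = (G*[ij,p] - F*[ij,q])/(EG - F^2), Gamma^q_ij = (E*[ij,q] - F*[ij,p])/(EG - F^2)
Gamma_ppp = 3126/3281, Gamma_ppq = -120/3281, Gamma_pqq = 828/3281, Gamma_qpp = -17973/6562, Gamma_qpq = -1242/3281, Gamma_qqq = 2664/3281
X = (-4/3, -2), Y = (3, 0) at the point


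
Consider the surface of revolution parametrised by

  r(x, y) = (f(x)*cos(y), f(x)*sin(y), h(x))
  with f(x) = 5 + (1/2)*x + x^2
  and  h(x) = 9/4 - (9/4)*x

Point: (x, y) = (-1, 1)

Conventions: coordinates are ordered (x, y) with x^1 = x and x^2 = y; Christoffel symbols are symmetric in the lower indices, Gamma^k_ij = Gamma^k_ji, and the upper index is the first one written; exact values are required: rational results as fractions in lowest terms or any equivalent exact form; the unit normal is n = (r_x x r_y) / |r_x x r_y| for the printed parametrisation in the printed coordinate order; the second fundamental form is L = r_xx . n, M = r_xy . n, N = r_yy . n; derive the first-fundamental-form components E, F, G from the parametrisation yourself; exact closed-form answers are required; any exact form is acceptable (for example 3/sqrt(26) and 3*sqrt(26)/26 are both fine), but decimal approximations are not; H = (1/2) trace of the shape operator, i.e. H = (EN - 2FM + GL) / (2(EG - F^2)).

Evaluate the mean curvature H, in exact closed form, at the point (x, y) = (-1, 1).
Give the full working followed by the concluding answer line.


f = 11/2, f' = -3/2, f'' = 2, h' = -9/4, h'' = 0
E = 117/16, F = 0, G = 121/4; answer radicand W^2 = 117/16
unnormalised second-form numerators: l = 9/2, m = 0, n = -99/8; L = l/sqrt(117/16), and similarly M = m/sqrt(W^2), N = n/sqrt(W^2)
H = (E*n - 2*F*m + G*l) / (2*(EG - F^2)*sqrt(W^2)); E*n - 2*F*m + G*l = 5841/128, EG - F^2 = 14157/64, so H = (59/572)/sqrt(117/16)

Answer: H = 59*sqrt(13)/5577


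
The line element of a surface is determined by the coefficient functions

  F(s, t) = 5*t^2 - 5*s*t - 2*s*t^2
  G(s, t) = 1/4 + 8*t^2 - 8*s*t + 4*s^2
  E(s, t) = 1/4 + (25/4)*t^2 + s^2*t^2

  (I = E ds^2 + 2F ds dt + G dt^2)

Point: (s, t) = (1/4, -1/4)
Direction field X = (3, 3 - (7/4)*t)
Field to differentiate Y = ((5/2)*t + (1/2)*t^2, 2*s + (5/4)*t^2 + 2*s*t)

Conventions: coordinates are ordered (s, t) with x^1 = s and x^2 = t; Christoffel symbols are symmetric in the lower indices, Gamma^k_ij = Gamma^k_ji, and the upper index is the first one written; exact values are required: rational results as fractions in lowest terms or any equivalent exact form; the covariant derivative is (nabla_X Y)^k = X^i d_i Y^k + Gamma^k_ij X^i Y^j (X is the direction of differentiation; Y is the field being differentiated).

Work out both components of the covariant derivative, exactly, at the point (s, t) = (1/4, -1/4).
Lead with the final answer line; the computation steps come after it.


Answer: (nabla_X Y)^s = -5557/40256, (nabla_X Y)^t = -30641/644096

E = 165/256, F = 19/32, G = 3/2 at the point
E_s = 1/32, E_t = -101/32, F_s = 9/8, F_t = -7/2, G_s = 4, G_t = -6
EG - F^2 = 629/1024;  g^inv = (1024/629) * [[3/2, -19/32], [-19/32, 165/256]]
first-kind symbols [ij,l] = (1/2)(d_i g_jl + d_j g_il - d_l g_ij): [ss,s] = E_s/2 = 1/64, [ss,t] = F_s - E_t/2 = 173/64, [st,s] = E_t/2 = -101/64, [st,t] = G_s/2 = 2, [tt,s] = F_t - G_s/2 = -11/2, [tt,t] = G_t/2 = -3
Gamma^s_ij = (G*[ij,s] - F*[ij,t])/(EG - F^2), Gamma^t_ij = (E*[ij,t] - F*[ij,s])/(EG - F^2)
Gamma_sss = -3239/1258, Gamma_sst = -3640/629, Gamma_stt = -6624/629, Gamma_tss = 28393/10064, Gamma_tst = 4559/1258, Gamma_ttt = 1364/629
X = (3, 55/16), Y = (-19/32, 29/64) at the point


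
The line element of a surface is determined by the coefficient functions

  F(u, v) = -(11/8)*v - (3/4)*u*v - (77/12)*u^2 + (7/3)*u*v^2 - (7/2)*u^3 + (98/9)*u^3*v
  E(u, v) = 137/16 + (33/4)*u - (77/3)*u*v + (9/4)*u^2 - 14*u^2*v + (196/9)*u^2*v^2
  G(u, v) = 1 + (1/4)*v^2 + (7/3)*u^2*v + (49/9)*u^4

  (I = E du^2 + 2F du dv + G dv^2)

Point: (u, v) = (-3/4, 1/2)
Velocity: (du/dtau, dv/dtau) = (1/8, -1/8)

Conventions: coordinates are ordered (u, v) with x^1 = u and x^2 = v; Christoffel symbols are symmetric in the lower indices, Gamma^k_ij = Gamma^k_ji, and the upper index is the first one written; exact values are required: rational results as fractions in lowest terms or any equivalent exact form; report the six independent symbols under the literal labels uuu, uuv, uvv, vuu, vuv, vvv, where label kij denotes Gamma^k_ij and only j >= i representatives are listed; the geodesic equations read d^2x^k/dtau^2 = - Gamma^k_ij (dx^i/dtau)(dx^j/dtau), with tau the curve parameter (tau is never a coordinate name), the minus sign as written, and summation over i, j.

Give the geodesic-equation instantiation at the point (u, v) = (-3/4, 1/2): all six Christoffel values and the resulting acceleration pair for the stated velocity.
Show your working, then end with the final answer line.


E = 793/64, F = -675/128, G = 881/256 at the point
E_u = -45/8, E_v = 189/8, F_u = 1259/96, F_v = -229/32, G_u = -175/16, G_v = 25/16
EG - F^2 = 3797/256;  g^inv = (256/3797) * [[881/256, 675/128], [675/128, 793/64]]
first-kind symbols [ij,l] = (1/2)(d_i g_jl + d_j g_il - d_l g_ij): [uu,u] = E_u/2 = -45/16, [uu,v] = F_u - E_v/2 = 125/96, [uv,u] = E_v/2 = 189/16, [uv,v] = G_u/2 = -175/32, [vv,u] = F_v - G_u/2 = -27/16, [vv,v] = G_v/2 = 25/32
Gamma^u_ij = (G*[ij,u] - F*[ij,v])/(EG - F^2), Gamma^v_ij = (E*[ij,v] - F*[ij,u])/(EG - F^2)
Gamma_uuu = -720/3797, Gamma_uuv = 3024/3797, Gamma_uvv = -432/3797, Gamma_vuu = 1000/11391, Gamma_vuv = -1400/3797, Gamma_vvv = 200/3797
d^2u/dtau^2 = -(Gamma_uuu*(1/8)^2 + 2*Gamma_uuv*(1/8)*(-1/8) + Gamma_uvv*(-1/8)^2) = 225/7594
d^2v/dtau^2 = -(Gamma_vuu*(1/8)^2 + 2*Gamma_vuv*(1/8)*(-1/8) + Gamma_vvv*(-1/8)^2) = -625/45564

Answer: Gamma_uuu = -720/3797, Gamma_uuv = 3024/3797, Gamma_uvv = -432/3797, Gamma_vuu = 1000/11391, Gamma_vuv = -1400/3797, Gamma_vvv = 200/3797; accelerations (d^2u/dtau^2, d^2v/dtau^2) = (225/7594, -625/45564)


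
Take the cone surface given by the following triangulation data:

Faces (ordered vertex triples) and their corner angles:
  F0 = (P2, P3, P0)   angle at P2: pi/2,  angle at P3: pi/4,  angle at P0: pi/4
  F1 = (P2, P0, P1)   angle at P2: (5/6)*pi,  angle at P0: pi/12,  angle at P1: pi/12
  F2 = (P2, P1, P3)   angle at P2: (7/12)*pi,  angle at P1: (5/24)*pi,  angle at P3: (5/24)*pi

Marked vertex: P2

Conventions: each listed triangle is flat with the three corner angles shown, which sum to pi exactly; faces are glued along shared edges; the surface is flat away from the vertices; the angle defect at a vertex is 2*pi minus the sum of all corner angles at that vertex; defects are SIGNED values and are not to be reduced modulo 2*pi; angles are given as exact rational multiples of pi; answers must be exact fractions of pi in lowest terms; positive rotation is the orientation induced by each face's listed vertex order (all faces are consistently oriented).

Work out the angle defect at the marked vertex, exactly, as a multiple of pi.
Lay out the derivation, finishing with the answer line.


Sum of corner angles at P2: (23/12)*pi
defect = 2*pi - (23/12)*pi

Answer: defect(P2) = pi/12


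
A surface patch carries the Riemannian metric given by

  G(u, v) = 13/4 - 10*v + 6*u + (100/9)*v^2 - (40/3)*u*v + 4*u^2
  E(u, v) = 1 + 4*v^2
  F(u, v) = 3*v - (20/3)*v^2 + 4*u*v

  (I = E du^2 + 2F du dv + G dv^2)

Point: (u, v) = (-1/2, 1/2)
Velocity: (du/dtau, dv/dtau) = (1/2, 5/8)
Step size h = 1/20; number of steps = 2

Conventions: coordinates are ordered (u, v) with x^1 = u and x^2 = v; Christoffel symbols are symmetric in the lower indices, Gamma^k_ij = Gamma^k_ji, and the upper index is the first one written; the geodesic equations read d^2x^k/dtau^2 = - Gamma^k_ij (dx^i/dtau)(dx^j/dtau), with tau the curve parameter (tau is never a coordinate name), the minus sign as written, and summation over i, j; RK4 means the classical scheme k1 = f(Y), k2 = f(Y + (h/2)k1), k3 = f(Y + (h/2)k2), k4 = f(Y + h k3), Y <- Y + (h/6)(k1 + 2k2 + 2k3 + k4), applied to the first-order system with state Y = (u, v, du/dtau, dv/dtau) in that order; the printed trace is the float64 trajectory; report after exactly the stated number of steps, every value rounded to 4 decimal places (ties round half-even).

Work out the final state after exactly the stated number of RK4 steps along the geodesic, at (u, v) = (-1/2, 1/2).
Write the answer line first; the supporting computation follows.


Answer: u = -0.4499, v = 0.5624, du/dtau = 0.5014, dv/dtau = 0.6234

f(Y) = (du/dtau, dv/dtau, -Gamma^u_ij Y'^i Y'^j, -Gamma^v_ij Y'^i Y'^j) with the Gammas evaluated at the stage position; h = 0.050000; intermediate values shown to 6 dp
step 0: u = -0.5000, v = 0.5000, du/dtau = 0.5000, dv/dtau = 0.6250
step 1:
  k1: at (u, v) = (-0.500000, 0.500000), (du/dtau, dv/dtau) = (0.500000, 0.625000); Gamma_uuu = 0.000000, Gamma_uuv = 0.595041, Gamma_uvv = -0.991736, Gamma_vuu = 0.000000, Gamma_vuv = -0.694215, Gamma_vvv = 1.157025; k1 = (0.500000, 0.625000, 0.015496, -0.018079)
  k2: at (u, v) = (-0.487500, 0.515625), (du/dtau, dv/dtau) = (0.500387, 0.624548); Gamma_uuu = 0.000000, Gamma_uuv = 0.591226, Gamma_uvv = -0.985376, Gamma_vuu = 0.000000, Gamma_vuv = -0.684389, Gamma_vvv = 1.140648; k2 = (0.500387, 0.624548, 0.014821, -0.017157)
  k3: at (u, v) = (-0.487490, 0.515614), (du/dtau, dv/dtau) = (0.500371, 0.624571); Gamma_uuu = 0.000000, Gamma_uuv = 0.591244, Gamma_uvv = -0.985406, Gamma_vuu = 0.000000, Gamma_vuv = -0.684392, Gamma_vvv = 1.140653; k3 = (0.500371, 0.624571, 0.014849, -0.017188)
  k4: at (u, v) = (-0.474981, 0.531229), (du/dtau, dv/dtau) = (0.500742, 0.624141); Gamma_uuu = 0.000000, Gamma_uuv = 0.587158, Gamma_uvv = -0.978596, Gamma_vuu = 0.000000, Gamma_vuv = -0.674623, Gamma_vvv = 1.124372; k4 = (0.500742, 0.624141, 0.014200, -0.016316)
  Y <- Y + (h/6)(k1 + 2k2 + 2k3 + k4): u = -0.4750, v = 0.5312, du/dtau = 0.5007, dv/dtau = 0.6241
step 2:
  k1: at (u, v) = (-0.474981, 0.531228), (du/dtau, dv/dtau) = (0.500742, 0.624141); Gamma_uuu = 0.000000, Gamma_uuv = 0.587158, Gamma_uvv = -0.978597, Gamma_vuu = 0.000000, Gamma_vuv = -0.674623, Gamma_vvv = 1.124372; k1 = (0.500742, 0.624141, 0.014201, -0.016316)
  k2: at (u, v) = (-0.462463, 0.546832), (du/dtau, dv/dtau) = (0.501097, 0.623733); Gamma_uuu = 0.000000, Gamma_uuv = 0.582844, Gamma_uvv = -0.971407, Gamma_vuu = 0.000000, Gamma_vuv = -0.664934, Gamma_vvv = 1.108223; k2 = (0.501097, 0.623733, 0.013582, -0.015495)
  k3: at (u, v) = (-0.462454, 0.546821), (du/dtau, dv/dtau) = (0.501082, 0.623754); Gamma_uuu = 0.000000, Gamma_uuv = 0.582860, Gamma_uvv = -0.971434, Gamma_vuu = 0.000000, Gamma_vuv = -0.664937, Gamma_vvv = 1.108228; k3 = (0.501082, 0.623754, 0.013607, -0.015523)
  k4: at (u, v) = (-0.449927, 0.562416), (du/dtau, dv/dtau) = (0.501422, 0.623365); Gamma_uuu = 0.000000, Gamma_uuv = 0.578352, Gamma_uvv = -0.963919, Gamma_vuu = 0.000000, Gamma_vuv = -0.655344, Gamma_vvv = 1.092240; k4 = (0.501422, 0.623365, 0.013014, -0.014746)
  Y <- Y + (h/6)(k1 + 2k2 + 2k3 + k4): u = -0.4499, v = 0.5624, du/dtau = 0.5014, dv/dtau = 0.6234


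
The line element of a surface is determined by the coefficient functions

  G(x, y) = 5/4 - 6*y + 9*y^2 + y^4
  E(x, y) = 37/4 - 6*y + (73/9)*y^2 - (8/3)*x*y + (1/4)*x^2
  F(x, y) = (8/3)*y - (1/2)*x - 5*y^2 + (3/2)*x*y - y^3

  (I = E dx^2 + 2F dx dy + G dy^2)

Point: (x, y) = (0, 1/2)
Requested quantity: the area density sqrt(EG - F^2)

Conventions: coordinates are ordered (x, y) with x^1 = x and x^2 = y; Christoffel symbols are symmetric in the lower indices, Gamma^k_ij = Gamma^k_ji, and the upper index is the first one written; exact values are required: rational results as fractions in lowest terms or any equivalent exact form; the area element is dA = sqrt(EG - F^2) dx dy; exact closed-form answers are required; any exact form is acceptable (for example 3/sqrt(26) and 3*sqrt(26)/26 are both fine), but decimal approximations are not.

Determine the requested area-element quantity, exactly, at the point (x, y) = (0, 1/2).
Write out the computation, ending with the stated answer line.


E = 149/18, F = -1/24, G = 9/16; EG - F^2 = 2681/576

Answer: sqrt(EG - F^2) = sqrt(2681)/24


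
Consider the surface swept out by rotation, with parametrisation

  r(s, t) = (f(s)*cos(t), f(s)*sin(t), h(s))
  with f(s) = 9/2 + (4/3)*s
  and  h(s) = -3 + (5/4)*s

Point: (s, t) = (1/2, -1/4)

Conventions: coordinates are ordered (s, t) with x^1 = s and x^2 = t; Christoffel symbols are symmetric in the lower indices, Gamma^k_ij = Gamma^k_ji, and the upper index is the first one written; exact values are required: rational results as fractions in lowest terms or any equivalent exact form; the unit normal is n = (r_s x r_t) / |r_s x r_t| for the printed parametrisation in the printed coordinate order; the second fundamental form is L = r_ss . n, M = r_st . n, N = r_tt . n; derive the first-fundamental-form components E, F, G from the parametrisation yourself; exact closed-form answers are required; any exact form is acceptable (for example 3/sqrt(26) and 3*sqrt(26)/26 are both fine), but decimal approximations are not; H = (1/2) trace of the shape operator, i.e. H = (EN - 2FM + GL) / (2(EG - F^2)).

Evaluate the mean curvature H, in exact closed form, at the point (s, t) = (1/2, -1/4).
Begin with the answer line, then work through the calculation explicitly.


Answer: H = 45*sqrt(481)/14911

f = 31/6, f' = 4/3, f'' = 0, h' = 5/4, h'' = 0
E = 481/144, F = 0, G = 961/36; answer radicand W^2 = 481/144
unnormalised second-form numerators: l = 0, m = 0, n = 155/24; L = l/sqrt(481/144), and similarly M = m/sqrt(W^2), N = n/sqrt(W^2)
H = (E*n - 2*F*m + G*l) / (2*(EG - F^2)*sqrt(W^2)); E*n - 2*F*m + G*l = 74555/3456, EG - F^2 = 462241/5184, so H = (15/124)/sqrt(481/144)


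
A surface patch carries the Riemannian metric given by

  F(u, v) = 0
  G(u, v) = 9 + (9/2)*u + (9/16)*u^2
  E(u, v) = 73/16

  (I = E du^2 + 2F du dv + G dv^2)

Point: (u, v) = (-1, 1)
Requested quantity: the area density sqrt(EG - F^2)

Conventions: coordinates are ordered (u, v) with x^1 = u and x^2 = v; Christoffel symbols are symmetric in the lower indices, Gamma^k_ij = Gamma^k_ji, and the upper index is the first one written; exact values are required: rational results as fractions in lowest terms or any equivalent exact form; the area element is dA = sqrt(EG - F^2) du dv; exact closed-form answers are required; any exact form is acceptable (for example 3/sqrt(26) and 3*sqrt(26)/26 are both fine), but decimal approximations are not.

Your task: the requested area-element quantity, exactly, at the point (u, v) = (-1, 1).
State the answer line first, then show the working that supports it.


Answer: sqrt(EG - F^2) = 9*sqrt(73)/16

E = 73/16, F = 0, G = 81/16; EG - F^2 = 5913/256


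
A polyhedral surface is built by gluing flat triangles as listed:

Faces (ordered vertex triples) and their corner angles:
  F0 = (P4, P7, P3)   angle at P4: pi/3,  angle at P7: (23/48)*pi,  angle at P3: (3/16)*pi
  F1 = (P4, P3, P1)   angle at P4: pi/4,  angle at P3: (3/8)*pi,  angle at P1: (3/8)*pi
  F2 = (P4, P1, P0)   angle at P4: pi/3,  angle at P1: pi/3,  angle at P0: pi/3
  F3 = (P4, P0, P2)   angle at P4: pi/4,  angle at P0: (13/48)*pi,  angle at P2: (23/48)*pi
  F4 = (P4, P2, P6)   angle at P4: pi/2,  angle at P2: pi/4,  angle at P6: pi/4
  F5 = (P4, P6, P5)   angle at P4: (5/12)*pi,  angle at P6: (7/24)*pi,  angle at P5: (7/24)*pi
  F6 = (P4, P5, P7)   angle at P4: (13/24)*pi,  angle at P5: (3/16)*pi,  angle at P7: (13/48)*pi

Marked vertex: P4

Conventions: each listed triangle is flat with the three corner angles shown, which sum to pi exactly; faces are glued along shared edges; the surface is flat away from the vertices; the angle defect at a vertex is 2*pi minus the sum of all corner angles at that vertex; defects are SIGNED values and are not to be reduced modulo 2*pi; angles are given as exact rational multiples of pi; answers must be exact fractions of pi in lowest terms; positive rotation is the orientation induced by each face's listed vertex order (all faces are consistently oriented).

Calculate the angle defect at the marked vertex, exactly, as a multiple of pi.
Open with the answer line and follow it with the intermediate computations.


Answer: defect(P4) = (-5/8)*pi

Sum of corner angles at P4: (21/8)*pi
defect = 2*pi - (21/8)*pi


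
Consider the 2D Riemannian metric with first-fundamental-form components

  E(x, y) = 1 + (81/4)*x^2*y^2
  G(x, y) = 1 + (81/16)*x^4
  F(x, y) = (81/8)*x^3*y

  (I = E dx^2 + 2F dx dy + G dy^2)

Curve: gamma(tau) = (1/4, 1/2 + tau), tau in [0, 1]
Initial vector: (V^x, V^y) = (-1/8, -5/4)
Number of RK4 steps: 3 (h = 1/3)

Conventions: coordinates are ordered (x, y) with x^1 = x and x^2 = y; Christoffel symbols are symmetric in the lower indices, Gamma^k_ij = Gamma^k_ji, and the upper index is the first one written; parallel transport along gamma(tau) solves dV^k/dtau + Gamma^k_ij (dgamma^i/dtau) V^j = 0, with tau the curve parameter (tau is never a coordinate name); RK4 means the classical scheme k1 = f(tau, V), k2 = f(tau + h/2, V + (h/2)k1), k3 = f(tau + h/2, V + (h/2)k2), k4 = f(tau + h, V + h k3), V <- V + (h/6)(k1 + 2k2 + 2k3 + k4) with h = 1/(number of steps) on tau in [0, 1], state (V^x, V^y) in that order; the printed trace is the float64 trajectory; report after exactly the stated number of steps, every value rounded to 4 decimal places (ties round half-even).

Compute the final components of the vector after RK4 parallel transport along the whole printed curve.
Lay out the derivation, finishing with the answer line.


gamma'(tau) = (0, 1); f(tau, V)^k = -Gamma^k_ij(gamma(tau)) gamma'^i(tau) V^j; h = 1/3; intermediate values shown to 6 dp
curve data and Christoffel symbols at the stage parameters:
  tau = 0.000000: gamma = (0.250000, 0.500000), gamma' = (0.000000, 1.000000); Gamma_xxx = 0.947195, Gamma_xxy = 0.473598, Gamma_xyy = 0.000000, Gamma_yxx = 0.236799, Gamma_yxy = 0.118399, Gamma_yyy = 0.000000
  tau = 0.166667: gamma = (0.250000, 0.666667), gamma' = (0.000000, 1.000000); Gamma_xxx = 1.422003, Gamma_xxy = 0.533251, Gamma_xyy = 0.000000, Gamma_yxx = 0.266626, Gamma_yxy = 0.099985, Gamma_yyy = 0.000000
  tau = 0.333333: gamma = (0.250000, 0.833333), gamma' = (0.000000, 1.000000); Gamma_xxx = 1.851614, Gamma_xxy = 0.555484, Gamma_xyy = 0.000000, Gamma_yxx = 0.277742, Gamma_yxy = 0.083323, Gamma_yyy = 0.000000
  tau = 0.500000: gamma = (0.250000, 1.000000), gamma' = (0.000000, 1.000000); Gamma_xxx = 2.215148, Gamma_xxy = 0.553787, Gamma_xyy = 0.000000, Gamma_yxx = 0.276893, Gamma_yxy = 0.069223, Gamma_yyy = 0.000000
  tau = 0.666667: gamma = (0.250000, 1.166667), gamma' = (0.000000, 1.000000); Gamma_xxx = 2.512597, Gamma_xxy = 0.538414, Gamma_xyy = 0.000000, Gamma_yxx = 0.269207, Gamma_yxy = 0.057687, Gamma_yyy = 0.000000
  tau = 0.833333: gamma = (0.250000, 1.333333), gamma' = (0.000000, 1.000000); Gamma_xxx = 2.752483, Gamma_xxy = 0.516090, Gamma_xyy = 0.000000, Gamma_yxx = 0.258045, Gamma_yxy = 0.048383, Gamma_yyy = 0.000000
  tau = 1.000000: gamma = (0.250000, 1.500000), gamma' = (0.000000, 1.000000); Gamma_xxx = 2.945269, Gamma_xxy = 0.490878, Gamma_xyy = 0.000000, Gamma_yxx = 0.245439, Gamma_yxy = 0.040907, Gamma_yyy = 0.000000
step 0: V^x = -0.1250, V^y = -1.2500
step 1: k1 = (0.059200, 0.014800), k2 = (0.061395, 0.011512), k3 = (0.061200, 0.011475), k4 = (0.058104, 0.008716); V <- V + (h/6)(k1 + 2k2 + 2k3 + k4): V^x = -0.1049, V^y = -1.2461
step 2: k1 = (0.058249, 0.008737), k2 = (0.052695, 0.006587), k3 = (0.053207, 0.006651), k4 = (0.046910, 0.005026); V <- V + (h/6)(k1 + 2k2 + 2k3 + k4): V^x = -0.0873, V^y = -1.2439
step 3: k1 = (0.046978, 0.005033), k2 = (0.040989, 0.003843), k3 = (0.041504, 0.003891), k4 = (0.036039, 0.003003); V <- V + (h/6)(k1 + 2k2 + 2k3 + k4): V^x = -0.0735, V^y = -1.2426

Answer: V^x = -0.0735, V^y = -1.2426
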